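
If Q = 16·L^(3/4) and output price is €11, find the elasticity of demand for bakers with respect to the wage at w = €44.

MP_L = (3/4)·16·L^(-1/4), so P·MP_L = w gives 132·L^(-1/4) = w.
Solving, L(w) = (132/w)^(4). This is a constant-elasticity form: L ∝ w^(−4), so ε = −4.

ε = -4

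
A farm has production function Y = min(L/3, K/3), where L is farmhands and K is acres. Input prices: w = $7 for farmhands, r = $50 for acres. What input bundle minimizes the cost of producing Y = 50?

L* = 150, K* = 150

With a fixed-proportions technology, the cost-minimizing bundle uses no slack in either input: L/3 = K/3 = Y.
So L = 3·50 = 150 and K = 3·50 = 150.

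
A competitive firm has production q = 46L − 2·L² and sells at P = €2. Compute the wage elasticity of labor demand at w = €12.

From P·MP_L = w with MP_L = 46 − 4L, labor demand is L(w) = (46 − w/2)/4.
dL/dw = −1/(8) = -0.125.
At w = 12, L = 10, so ε = (dL/dw)·(w/L) = (-0.125)·(12/10) = -0.15.

ε = -0.15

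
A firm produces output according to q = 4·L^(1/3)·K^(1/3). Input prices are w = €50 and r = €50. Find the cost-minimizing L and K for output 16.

Cost minimization requires the marginal rate of technical substitution to equal the input-price ratio: MP_L/MP_K = w/r.
Here MP_L/MP_K = (1/3)·(K/L)/(1/3) = (K/L). Setting this equal to 50/50 = 1 gives K = L.
Substituting into q = 16: 4·L^(1/3)·(L)^(1/3) = 16.
Solving, L = 8 and K = 8.

L* = 8, K* = 8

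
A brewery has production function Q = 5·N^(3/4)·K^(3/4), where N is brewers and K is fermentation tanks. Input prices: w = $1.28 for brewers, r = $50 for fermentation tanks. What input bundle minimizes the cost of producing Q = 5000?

Cost minimization requires the marginal rate of technical substitution to equal the input-price ratio: MP_N/MP_K = w/r.
Here MP_N/MP_K = (3/4)·(K/N)/(3/4) = (K/N). Setting this equal to 1.28/50 = 0.0256 gives K = 0.0256N.
Substituting into Q = 5000: 5·N^(3/4)·(0.0256N)^(3/4) = 5000.
Solving, N = 625 and K = 16.

N* = 625, K* = 16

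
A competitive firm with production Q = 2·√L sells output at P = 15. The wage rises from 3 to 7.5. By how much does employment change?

ΔL = -21

From P·MP_L = w with MP_L = L^(-1/2), the labor demand is L(w) = (15/w)^(2).
At w = 3: L = 25. At w = 7.5: L = 4.
ΔL = 4 − 25 = -21.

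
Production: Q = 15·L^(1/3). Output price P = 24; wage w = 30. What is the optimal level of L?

MP_L = (1/3)·15·L^(-2/3) = 5·L^(-2/3).
Profit maximization for a price taker requires P·MP_L = w: 24·5·L^(-2/3) = 30.
So L^(-2/3) = 0.25, which gives L = 8.

L* = 8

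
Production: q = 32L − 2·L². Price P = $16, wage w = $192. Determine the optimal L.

L* = 5

The marginal product of L is MP_L = 32 − 4L.
A price-taking firm hires until the value of the marginal product equals the wage: P·MP_L = w, so 16·(32 − 4L) = 192.
Then 32 − 4L = 12, giving L = 5.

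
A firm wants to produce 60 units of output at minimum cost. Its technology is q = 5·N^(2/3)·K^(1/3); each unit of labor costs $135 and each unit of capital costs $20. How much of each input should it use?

Cost minimization requires the marginal rate of technical substitution to equal the input-price ratio: MP_N/MP_K = w/r.
Here MP_N/MP_K = (2/3)·(K/N)/(1/3) = 2·(K/N). Setting this equal to 135/20 = 6.75 gives K = 3.375N.
Substituting into q = 60: 5·N^(2/3)·(3.375N)^(1/3) = 60.
Solving, N = 8 and K = 27.

N* = 8, K* = 27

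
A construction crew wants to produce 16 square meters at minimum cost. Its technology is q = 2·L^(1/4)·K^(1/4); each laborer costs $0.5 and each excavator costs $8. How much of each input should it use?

L* = 256, K* = 16

Cost minimization requires the marginal rate of technical substitution to equal the input-price ratio: MP_L/MP_K = w/r.
Here MP_L/MP_K = (1/4)·(K/L)/(1/4) = (K/L). Setting this equal to 0.5/8 = 0.0625 gives K = 0.0625L.
Substituting into q = 16: 2·L^(1/4)·(0.0625L)^(1/4) = 16.
Solving, L = 256 and K = 16.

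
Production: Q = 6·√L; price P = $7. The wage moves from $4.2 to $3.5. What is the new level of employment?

L* = 36

From P·MP_L = w with MP_L = 3·L^(-1/2), the labor demand is L(w) = (21/w)^(2).
At w = 4.2: L = 25. At w = 3.5: L = 36.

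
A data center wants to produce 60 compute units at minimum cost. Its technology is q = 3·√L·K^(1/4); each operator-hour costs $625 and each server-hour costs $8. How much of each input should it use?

Cost minimization requires the marginal rate of technical substitution to equal the input-price ratio: MP_L/MP_K = w/r.
Here MP_L/MP_K = (1/2)·(K/L)/(1/4) = 2·(K/L). Setting this equal to 625/8 = 78.125 gives K = 39.0625L.
Substituting into q = 60: 3·L^(1/2)·(39.0625L)^(1/4) = 60.
Solving, L = 16 and K = 625.

L* = 16, K* = 625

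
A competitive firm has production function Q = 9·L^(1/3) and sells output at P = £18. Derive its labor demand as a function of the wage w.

MP_L = (1/3)·9·L^(-2/3) = 3·L^(-2/3).
Setting P·MP_L = w: 54·L^(-2/3) = w.
Solving for L: L^(-2/3) = w/54, so L = (54/w)^(3/2).

L(w) = (54/w)^(3/2)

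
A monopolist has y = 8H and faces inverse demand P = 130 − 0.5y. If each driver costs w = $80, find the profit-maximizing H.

Marginal revenue from the inverse demand is MR = 130 − y.
The marginal product is MP_H = 8.
A monopolist hires until marginal revenue product equals the wage: MR·MP_H = w.
(130 − 8H)·8 = 80, so H = 15.

H* = 15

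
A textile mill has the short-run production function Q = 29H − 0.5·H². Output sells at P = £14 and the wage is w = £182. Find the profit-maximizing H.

H* = 16

The marginal product of H is MP_H = 29 − H.
A price-taking firm hires until the value of the marginal product equals the wage: P·MP_H = w, so 14·(29 − H) = 182.
Then 29 − H = 13, giving H = 16.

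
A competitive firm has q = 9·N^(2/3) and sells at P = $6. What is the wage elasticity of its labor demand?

ε = -3

MP_N = (2/3)·9·N^(-1/3), so P·MP_N = w gives 36·N^(-1/3) = w.
Solving, N(w) = (36/w)^(3). This is a constant-elasticity form: N ∝ w^(−3), so ε = −3.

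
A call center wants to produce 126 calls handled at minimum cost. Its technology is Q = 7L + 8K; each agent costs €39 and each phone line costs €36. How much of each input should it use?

L* = 0, K* = 15.75

The inputs are perfect substitutes, so the firm uses whichever has the lower cost per unit of output.
Cost per unit of output via L is w/7 = 39/7; via K it is r/8 = 4.5. K is cheaper.
Producing Q = 126 with K alone: L = 0, K = 15.75.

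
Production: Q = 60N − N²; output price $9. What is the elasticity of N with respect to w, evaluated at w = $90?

ε = -0.2

From P·MP_N = w with MP_N = 60 − 2N, labor demand is N(w) = (60 − w/9)/2.
dN/dw = −1/(18) = -1/18.
At w = 90, N = 25, so ε = (dN/dw)·(w/N) = (-1/18)·(90/25) = -0.2.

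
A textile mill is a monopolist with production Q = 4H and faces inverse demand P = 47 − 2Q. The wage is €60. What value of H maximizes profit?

Marginal revenue from the inverse demand is MR = 47 − 4Q.
The marginal product is MP_H = 4.
A monopolist hires until marginal revenue product equals the wage: MR·MP_H = w.
(47 − 16H)·4 = 60, so H = 2.

H* = 2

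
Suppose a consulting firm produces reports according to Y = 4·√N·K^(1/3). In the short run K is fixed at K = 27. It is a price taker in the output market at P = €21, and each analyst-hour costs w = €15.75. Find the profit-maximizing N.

N* = 64

With K = 27, MP_N = (1/2)·4·N^(-1/2)·27^(1/3) = 6·N^(-1/2).
Profit maximization for a price taker requires P·MP_N = w: 21·6·N^(-1/2) = 15.75.
So N^(-1/2) = 0.125, which gives N = 64.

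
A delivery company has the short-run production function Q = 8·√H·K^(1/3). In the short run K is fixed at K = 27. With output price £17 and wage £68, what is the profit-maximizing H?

H* = 9

With K = 27, MP_H = (1/2)·8·H^(-1/2)·27^(1/3) = 12·H^(-1/2).
Profit maximization for a price taker requires P·MP_H = w: 17·12·H^(-1/2) = 68.
So H^(-1/2) = 1/3, which gives H = 9.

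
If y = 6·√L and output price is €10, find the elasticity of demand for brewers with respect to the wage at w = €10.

MP_L = (1/2)·6·L^(-1/2), so P·MP_L = w gives 30·L^(-1/2) = w.
Solving, L(w) = (30/w)^(2). This is a constant-elasticity form: L ∝ w^(−2), so ε = −2.

ε = -2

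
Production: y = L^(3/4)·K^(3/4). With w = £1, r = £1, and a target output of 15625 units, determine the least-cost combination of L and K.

L* = 625, K* = 625

Cost minimization requires the marginal rate of technical substitution to equal the input-price ratio: MP_L/MP_K = w/r.
Here MP_L/MP_K = (3/4)·(K/L)/(3/4) = (K/L). Setting this equal to 1/1 = 1 gives K = L.
Substituting into y = 15625: L^(3/4)·(L)^(3/4) = 15625.
Solving, L = 625 and K = 625.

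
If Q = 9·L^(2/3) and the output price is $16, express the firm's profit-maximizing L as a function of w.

L(w) = 884736/w³

MP_L = (2/3)·9·L^(-1/3) = 6·L^(-1/3).
Setting P·MP_L = w: 96·L^(-1/3) = w.
Solving for L: L^(-1/3) = w/96, so L = (96/w)^(3).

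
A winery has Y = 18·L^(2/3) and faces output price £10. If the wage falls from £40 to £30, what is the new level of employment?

From P·MP_L = w with MP_L = 12·L^(-1/3), the labor demand is L(w) = (120/w)^(3).
At w = 40: L = 27. At w = 30: L = 64.

L* = 64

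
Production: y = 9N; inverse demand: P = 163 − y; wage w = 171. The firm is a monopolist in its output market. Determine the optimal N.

N* = 8

Marginal revenue from the inverse demand is MR = 163 − 2y.
The marginal product is MP_N = 9.
A monopolist hires until marginal revenue product equals the wage: MR·MP_N = w.
(163 − 18N)·9 = 171, so N = 8.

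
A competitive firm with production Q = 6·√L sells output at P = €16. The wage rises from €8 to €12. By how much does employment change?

ΔL = -20

From P·MP_L = w with MP_L = 3·L^(-1/2), the labor demand is L(w) = (48/w)^(2).
At w = 8: L = 36. At w = 12: L = 16.
ΔL = 16 − 36 = -20.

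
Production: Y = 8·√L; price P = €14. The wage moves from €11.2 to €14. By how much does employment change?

ΔL = -9

From P·MP_L = w with MP_L = 4·L^(-1/2), the labor demand is L(w) = (56/w)^(2).
At w = 11.2: L = 25. At w = 14: L = 16.
ΔL = 16 − 25 = -9.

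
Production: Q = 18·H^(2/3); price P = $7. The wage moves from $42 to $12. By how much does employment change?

From P·MP_H = w with MP_H = 12·H^(-1/3), the labor demand is H(w) = (84/w)^(3).
At w = 42: H = 8. At w = 12: H = 343.
ΔH = 343 − 8 = 335.

ΔH = 335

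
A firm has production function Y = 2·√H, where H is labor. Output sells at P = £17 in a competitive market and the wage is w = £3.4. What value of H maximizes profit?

MP_H = (1/2)·2·H^(-1/2) = H^(-1/2).
Profit maximization for a price taker requires P·MP_H = w: 17·H^(-1/2) = 3.4.
So H^(-1/2) = 0.2, which gives H = 25.

H* = 25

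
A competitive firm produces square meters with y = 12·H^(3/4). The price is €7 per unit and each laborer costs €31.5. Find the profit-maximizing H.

MP_H = (3/4)·12·H^(-1/4) = 9·H^(-1/4).
Profit maximization for a price taker requires P·MP_H = w: 7·9·H^(-1/4) = 31.5.
So H^(-1/4) = 0.5, which gives H = 16.

H* = 16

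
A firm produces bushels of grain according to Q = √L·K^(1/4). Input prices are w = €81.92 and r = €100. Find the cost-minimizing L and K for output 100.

L* = 625, K* = 256

Cost minimization requires the marginal rate of technical substitution to equal the input-price ratio: MP_L/MP_K = w/r.
Here MP_L/MP_K = (1/2)·(K/L)/(1/4) = 2·(K/L). Setting this equal to 81.92/100 = 0.8192 gives K = 0.4096L.
Substituting into Q = 100: L^(1/2)·(0.4096L)^(1/4) = 100.
Solving, L = 625 and K = 256.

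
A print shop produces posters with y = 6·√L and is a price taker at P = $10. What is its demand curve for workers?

MP_L = (1/2)·6·L^(-1/2) = 3·L^(-1/2).
Setting P·MP_L = w: 30·L^(-1/2) = w.
Solving for L: L^(-1/2) = w/30, so L = (30/w)^(2).

L(w) = 900/w²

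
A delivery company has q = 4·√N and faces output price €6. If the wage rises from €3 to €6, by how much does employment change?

ΔN = -12

From P·MP_N = w with MP_N = 2·N^(-1/2), the labor demand is N(w) = (12/w)^(2).
At w = 3: N = 16. At w = 6: N = 4.
ΔN = 4 − 16 = -12.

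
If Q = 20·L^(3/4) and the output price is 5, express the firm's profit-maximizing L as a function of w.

MP_L = (3/4)·20·L^(-1/4) = 15·L^(-1/4).
Setting P·MP_L = w: 75·L^(-1/4) = w.
Solving for L: L^(-1/4) = w/75, so L = (75/w)^(4).

L(w) = (75/w)^(4)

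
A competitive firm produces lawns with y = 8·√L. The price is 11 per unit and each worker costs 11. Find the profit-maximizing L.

MP_L = (1/2)·8·L^(-1/2) = 4·L^(-1/2).
Profit maximization for a price taker requires P·MP_L = w: 11·4·L^(-1/2) = 11.
So L^(-1/2) = 0.25, which gives L = 16.

L* = 16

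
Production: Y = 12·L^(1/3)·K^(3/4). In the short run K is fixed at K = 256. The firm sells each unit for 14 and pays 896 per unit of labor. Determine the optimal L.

With K = 256, MP_L = (1/3)·12·L^(-2/3)·256^(3/4) = 256·L^(-2/3).
Profit maximization for a price taker requires P·MP_L = w: 14·256·L^(-2/3) = 896.
So L^(-2/3) = 0.25, which gives L = 8.

L* = 8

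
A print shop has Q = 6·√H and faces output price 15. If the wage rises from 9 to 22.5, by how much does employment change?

From P·MP_H = w with MP_H = 3·H^(-1/2), the labor demand is H(w) = (45/w)^(2).
At w = 9: H = 25. At w = 22.5: H = 4.
ΔH = 4 − 25 = -21.

ΔH = -21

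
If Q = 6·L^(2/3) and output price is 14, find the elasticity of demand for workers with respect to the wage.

ε = -3

MP_L = (2/3)·6·L^(-1/3), so P·MP_L = w gives 56·L^(-1/3) = w.
Solving, L(w) = (56/w)^(3). This is a constant-elasticity form: L ∝ w^(−3), so ε = −3.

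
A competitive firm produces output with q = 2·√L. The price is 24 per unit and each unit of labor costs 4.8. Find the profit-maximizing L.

MP_L = (1/2)·2·L^(-1/2) = L^(-1/2).
Profit maximization for a price taker requires P·MP_L = w: 24·L^(-1/2) = 4.8.
So L^(-1/2) = 0.2, which gives L = 25.

L* = 25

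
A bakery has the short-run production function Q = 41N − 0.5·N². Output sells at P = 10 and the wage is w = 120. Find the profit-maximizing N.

N* = 29

The marginal product of N is MP_N = 41 − N.
A price-taking firm hires until the value of the marginal product equals the wage: P·MP_N = w, so 10·(41 − N) = 120.
Then 41 − N = 12, giving N = 29.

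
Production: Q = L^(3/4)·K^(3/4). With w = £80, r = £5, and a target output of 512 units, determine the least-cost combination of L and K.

Cost minimization requires the marginal rate of technical substitution to equal the input-price ratio: MP_L/MP_K = w/r.
Here MP_L/MP_K = (3/4)·(K/L)/(3/4) = (K/L). Setting this equal to 80/5 = 16 gives K = 16L.
Substituting into Q = 512: L^(3/4)·(16L)^(3/4) = 512.
Solving, L = 16 and K = 256.

L* = 16, K* = 256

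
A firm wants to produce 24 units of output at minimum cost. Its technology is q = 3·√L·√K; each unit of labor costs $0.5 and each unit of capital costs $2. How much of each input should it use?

L* = 16, K* = 4

Cost minimization requires the marginal rate of technical substitution to equal the input-price ratio: MP_L/MP_K = w/r.
Here MP_L/MP_K = (1/2)·(K/L)/(1/2) = (K/L). Setting this equal to 0.5/2 = 0.25 gives K = 0.25L.
Substituting into q = 24: 3·L^(1/2)·(0.25L)^(1/2) = 24.
Solving, L = 16 and K = 4.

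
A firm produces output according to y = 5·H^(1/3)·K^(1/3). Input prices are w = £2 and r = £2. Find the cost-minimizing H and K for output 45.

H* = 27, K* = 27

Cost minimization requires the marginal rate of technical substitution to equal the input-price ratio: MP_H/MP_K = w/r.
Here MP_H/MP_K = (1/3)·(K/H)/(1/3) = (K/H). Setting this equal to 2/2 = 1 gives K = H.
Substituting into y = 45: 5·H^(1/3)·(H)^(1/3) = 45.
Solving, H = 27 and K = 27.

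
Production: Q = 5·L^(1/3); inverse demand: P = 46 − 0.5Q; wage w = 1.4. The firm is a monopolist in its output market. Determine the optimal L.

Marginal revenue from the inverse demand is MR = 46 − Q.
The marginal product is MP_L = (5/3)·L^(-2/3).
A monopolist hires until marginal revenue product equals the wage: MR·MP_L = w.
At L, Q = 5·L^(1/3). Substituting and solving: (46 − 5·L^(1/3))·(5/3)·L^(-2/3) = 1.4 gives L = 125.

L* = 125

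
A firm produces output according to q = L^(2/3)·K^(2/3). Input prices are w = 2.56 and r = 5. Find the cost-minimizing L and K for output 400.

Cost minimization requires the marginal rate of technical substitution to equal the input-price ratio: MP_L/MP_K = w/r.
Here MP_L/MP_K = (2/3)·(K/L)/(2/3) = (K/L). Setting this equal to 2.56/5 = 0.512 gives K = 0.512L.
Substituting into q = 400: L^(2/3)·(0.512L)^(2/3) = 400.
Solving, L = 125 and K = 64.

L* = 125, K* = 64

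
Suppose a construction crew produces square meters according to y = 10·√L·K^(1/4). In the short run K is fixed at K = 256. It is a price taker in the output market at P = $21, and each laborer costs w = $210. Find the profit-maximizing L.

L* = 4

With K = 256, MP_L = (1/2)·10·L^(-1/2)·256^(1/4) = 20·L^(-1/2).
Profit maximization for a price taker requires P·MP_L = w: 21·20·L^(-1/2) = 210.
So L^(-1/2) = 0.5, which gives L = 4.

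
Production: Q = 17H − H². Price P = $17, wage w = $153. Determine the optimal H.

H* = 4

The marginal product of H is MP_H = 17 − 2H.
A price-taking firm hires until the value of the marginal product equals the wage: P·MP_H = w, so 17·(17 − 2H) = 153.
Then 17 − 2H = 9, giving H = 4.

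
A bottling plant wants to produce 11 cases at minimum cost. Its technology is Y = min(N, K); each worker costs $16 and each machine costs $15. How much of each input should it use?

With a fixed-proportions technology, the cost-minimizing bundle uses no slack in either input: N = K = Y.
So N = 11 and K = 11.

N* = 11, K* = 11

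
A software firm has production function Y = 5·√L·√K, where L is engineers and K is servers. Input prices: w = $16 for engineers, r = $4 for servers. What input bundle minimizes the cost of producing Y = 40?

Cost minimization requires the marginal rate of technical substitution to equal the input-price ratio: MP_L/MP_K = w/r.
Here MP_L/MP_K = (1/2)·(K/L)/(1/2) = (K/L). Setting this equal to 16/4 = 4 gives K = 4L.
Substituting into Y = 40: 5·L^(1/2)·(4L)^(1/2) = 40.
Solving, L = 4 and K = 16.

L* = 4, K* = 16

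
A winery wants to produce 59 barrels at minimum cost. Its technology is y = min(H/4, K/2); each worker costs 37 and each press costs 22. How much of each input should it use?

H* = 236, K* = 118

With a fixed-proportions technology, the cost-minimizing bundle uses no slack in either input: H/4 = K/2 = y.
So H = 4·59 = 236 and K = 2·59 = 118.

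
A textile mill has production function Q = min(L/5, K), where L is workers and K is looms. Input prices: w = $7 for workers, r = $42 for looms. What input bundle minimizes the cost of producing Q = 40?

With a fixed-proportions technology, the cost-minimizing bundle uses no slack in either input: L/5 = K = Q.
So L = 5·40 = 200 and K = 40.

L* = 200, K* = 40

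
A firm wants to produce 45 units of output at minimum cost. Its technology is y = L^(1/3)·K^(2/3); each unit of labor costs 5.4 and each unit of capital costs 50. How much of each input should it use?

Cost minimization requires the marginal rate of technical substitution to equal the input-price ratio: MP_L/MP_K = w/r.
Here MP_L/MP_K = (1/3)·(K/L)/(2/3) = 0.5·(K/L). Setting this equal to 5.4/50 = 0.108 gives K = 0.216L.
Substituting into y = 45: L^(1/3)·(0.216L)^(2/3) = 45.
Solving, L = 125 and K = 27.

L* = 125, K* = 27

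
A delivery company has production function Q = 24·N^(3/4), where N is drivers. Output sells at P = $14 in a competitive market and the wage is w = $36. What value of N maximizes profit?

N* = 2401

MP_N = (3/4)·24·N^(-1/4) = 18·N^(-1/4).
Profit maximization for a price taker requires P·MP_N = w: 14·18·N^(-1/4) = 36.
So N^(-1/4) = 1/7, which gives N = 2401.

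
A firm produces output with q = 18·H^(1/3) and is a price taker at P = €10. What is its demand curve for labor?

H(w) = (60/w)^(3/2)

MP_H = (1/3)·18·H^(-2/3) = 6·H^(-2/3).
Setting P·MP_H = w: 60·H^(-2/3) = w.
Solving for H: H^(-2/3) = w/60, so H = (60/w)^(3/2).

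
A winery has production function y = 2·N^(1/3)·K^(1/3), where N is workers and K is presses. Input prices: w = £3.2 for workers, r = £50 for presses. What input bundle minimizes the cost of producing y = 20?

Cost minimization requires the marginal rate of technical substitution to equal the input-price ratio: MP_N/MP_K = w/r.
Here MP_N/MP_K = (1/3)·(K/N)/(1/3) = (K/N). Setting this equal to 3.2/50 = 0.064 gives K = 0.064N.
Substituting into y = 20: 2·N^(1/3)·(0.064N)^(1/3) = 20.
Solving, N = 125 and K = 8.

N* = 125, K* = 8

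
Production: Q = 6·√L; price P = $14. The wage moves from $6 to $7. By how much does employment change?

From P·MP_L = w with MP_L = 3·L^(-1/2), the labor demand is L(w) = (42/w)^(2).
At w = 6: L = 49. At w = 7: L = 36.
ΔL = 36 − 49 = -13.

ΔL = -13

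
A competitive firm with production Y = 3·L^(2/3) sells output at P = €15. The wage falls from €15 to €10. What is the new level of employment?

From P·MP_L = w with MP_L = 2·L^(-1/3), the labor demand is L(w) = (30/w)^(3).
At w = 15: L = 8. At w = 10: L = 27.

L* = 27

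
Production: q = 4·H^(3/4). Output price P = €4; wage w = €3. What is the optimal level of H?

MP_H = (3/4)·4·H^(-1/4) = 3·H^(-1/4).
Profit maximization for a price taker requires P·MP_H = w: 4·3·H^(-1/4) = 3.
So H^(-1/4) = 0.25, which gives H = 256.

H* = 256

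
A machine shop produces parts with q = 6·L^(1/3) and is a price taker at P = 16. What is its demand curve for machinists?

MP_L = (1/3)·6·L^(-2/3) = 2·L^(-2/3).
Setting P·MP_L = w: 32·L^(-2/3) = w.
Solving for L: L^(-2/3) = w/32, so L = (32/w)^(3/2).

L(w) = (32/w)^(3/2)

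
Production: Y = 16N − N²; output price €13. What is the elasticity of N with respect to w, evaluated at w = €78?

ε = -0.6

From P·MP_N = w with MP_N = 16 − 2N, labor demand is N(w) = (16 − w/13)/2.
dN/dw = −1/(26) = -1/26.
At w = 78, N = 5, so ε = (dN/dw)·(w/N) = (-1/26)·(78/5) = -0.6.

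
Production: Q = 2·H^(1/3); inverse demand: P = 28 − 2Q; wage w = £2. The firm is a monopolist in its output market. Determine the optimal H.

Marginal revenue from the inverse demand is MR = 28 − 4Q.
The marginal product is MP_H = (2/3)·H^(-2/3).
A monopolist hires until marginal revenue product equals the wage: MR·MP_H = w.
At H, Q = 2·H^(1/3). Substituting and solving: (28 − 8·H^(1/3))·(2/3)·H^(-2/3) = 2 gives H = 8.

H* = 8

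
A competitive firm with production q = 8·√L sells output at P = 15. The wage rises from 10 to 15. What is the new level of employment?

L* = 16

From P·MP_L = w with MP_L = 4·L^(-1/2), the labor demand is L(w) = (60/w)^(2).
At w = 10: L = 36. At w = 15: L = 16.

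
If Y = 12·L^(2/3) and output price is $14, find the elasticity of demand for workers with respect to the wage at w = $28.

ε = -3

MP_L = (2/3)·12·L^(-1/3), so P·MP_L = w gives 112·L^(-1/3) = w.
Solving, L(w) = (112/w)^(3). This is a constant-elasticity form: L ∝ w^(−3), so ε = −3.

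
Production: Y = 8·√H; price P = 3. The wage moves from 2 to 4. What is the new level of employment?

H* = 9

From P·MP_H = w with MP_H = 4·H^(-1/2), the labor demand is H(w) = (12/w)^(2).
At w = 2: H = 36. At w = 4: H = 9.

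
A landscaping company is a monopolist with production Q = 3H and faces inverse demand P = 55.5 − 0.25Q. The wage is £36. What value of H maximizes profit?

Marginal revenue from the inverse demand is MR = 55.5 − 0.5Q.
The marginal product is MP_H = 3.
A monopolist hires until marginal revenue product equals the wage: MR·MP_H = w.
(55.5 − 1.5H)·3 = 36, so H = 29.

H* = 29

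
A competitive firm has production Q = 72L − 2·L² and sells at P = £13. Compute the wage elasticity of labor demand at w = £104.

From P·MP_L = w with MP_L = 72 − 4L, labor demand is L(w) = (72 − w/13)/4.
dL/dw = −1/(52) = -1/52.
At w = 104, L = 16, so ε = (dL/dw)·(w/L) = (-1/52)·(104/16) = -0.125.

ε = -0.125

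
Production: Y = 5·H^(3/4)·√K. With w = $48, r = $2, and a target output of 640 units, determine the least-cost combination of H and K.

H* = 16, K* = 256

Cost minimization requires the marginal rate of technical substitution to equal the input-price ratio: MP_H/MP_K = w/r.
Here MP_H/MP_K = (3/4)·(K/H)/(1/2) = 1.5·(K/H). Setting this equal to 48/2 = 24 gives K = 16H.
Substituting into Y = 640: 5·H^(3/4)·(16H)^(1/2) = 640.
Solving, H = 16 and K = 256.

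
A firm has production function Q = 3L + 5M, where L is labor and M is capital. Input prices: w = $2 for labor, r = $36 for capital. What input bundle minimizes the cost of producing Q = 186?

L* = 62, M* = 0

The inputs are perfect substitutes, so the firm uses whichever has the lower cost per unit of output.
Cost per unit of output via L is w/3 = 2/3; via M it is r/5 = 7.2. L is cheaper.
Producing Q = 186 with L alone: L = 62, M = 0.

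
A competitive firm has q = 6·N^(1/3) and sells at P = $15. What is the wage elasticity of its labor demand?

ε = -1.5

MP_N = (1/3)·6·N^(-2/3), so P·MP_N = w gives 30·N^(-2/3) = w.
Solving, N(w) = (30/w)^(3/2). This is a constant-elasticity form: N ∝ w^(−3/2), so ε = −3/2.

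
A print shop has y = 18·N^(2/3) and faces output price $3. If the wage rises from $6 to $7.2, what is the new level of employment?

N* = 125

From P·MP_N = w with MP_N = 12·N^(-1/3), the labor demand is N(w) = (36/w)^(3).
At w = 6: N = 216. At w = 7.2: N = 125.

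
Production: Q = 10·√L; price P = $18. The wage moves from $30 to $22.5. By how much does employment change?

ΔL = 7

From P·MP_L = w with MP_L = 5·L^(-1/2), the labor demand is L(w) = (90/w)^(2).
At w = 30: L = 9. At w = 22.5: L = 16.
ΔL = 16 − 9 = 7.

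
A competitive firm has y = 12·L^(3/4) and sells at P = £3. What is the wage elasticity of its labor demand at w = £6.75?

MP_L = (3/4)·12·L^(-1/4), so P·MP_L = w gives 27·L^(-1/4) = w.
Solving, L(w) = (27/w)^(4). This is a constant-elasticity form: L ∝ w^(−4), so ε = −4.

ε = -4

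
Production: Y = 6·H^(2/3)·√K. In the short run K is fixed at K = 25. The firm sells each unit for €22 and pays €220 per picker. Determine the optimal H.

With K = 25, MP_H = (2/3)·6·H^(-1/3)·25^(1/2) = 20·H^(-1/3).
Profit maximization for a price taker requires P·MP_H = w: 22·20·H^(-1/3) = 220.
So H^(-1/3) = 0.5, which gives H = 8.

H* = 8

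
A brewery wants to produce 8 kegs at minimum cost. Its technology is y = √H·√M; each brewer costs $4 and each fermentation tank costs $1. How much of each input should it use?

H* = 4, M* = 16

Cost minimization requires the marginal rate of technical substitution to equal the input-price ratio: MP_H/MP_M = w/r.
Here MP_H/MP_M = (1/2)·(M/H)/(1/2) = (M/H). Setting this equal to 4/1 = 4 gives M = 4H.
Substituting into y = 8: H^(1/2)·(4H)^(1/2) = 8.
Solving, H = 4 and M = 16.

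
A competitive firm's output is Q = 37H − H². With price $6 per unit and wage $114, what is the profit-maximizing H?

The marginal product of H is MP_H = 37 − 2H.
A price-taking firm hires until the value of the marginal product equals the wage: P·MP_H = w, so 6·(37 − 2H) = 114.
Then 37 − 2H = 19, giving H = 9.

H* = 9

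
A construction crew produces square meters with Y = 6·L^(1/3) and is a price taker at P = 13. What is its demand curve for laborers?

L(w) = (26/w)^(3/2)

MP_L = (1/3)·6·L^(-2/3) = 2·L^(-2/3).
Setting P·MP_L = w: 26·L^(-2/3) = w.
Solving for L: L^(-2/3) = w/26, so L = (26/w)^(3/2).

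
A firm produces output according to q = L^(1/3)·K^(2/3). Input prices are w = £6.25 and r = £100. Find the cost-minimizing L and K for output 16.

L* = 64, K* = 8

Cost minimization requires the marginal rate of technical substitution to equal the input-price ratio: MP_L/MP_K = w/r.
Here MP_L/MP_K = (1/3)·(K/L)/(2/3) = 0.5·(K/L). Setting this equal to 6.25/100 = 0.0625 gives K = 0.125L.
Substituting into q = 16: L^(1/3)·(0.125L)^(2/3) = 16.
Solving, L = 64 and K = 8.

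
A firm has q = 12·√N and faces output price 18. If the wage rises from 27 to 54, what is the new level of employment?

From P·MP_N = w with MP_N = 6·N^(-1/2), the labor demand is N(w) = (108/w)^(2).
At w = 27: N = 16. At w = 54: N = 4.

N* = 4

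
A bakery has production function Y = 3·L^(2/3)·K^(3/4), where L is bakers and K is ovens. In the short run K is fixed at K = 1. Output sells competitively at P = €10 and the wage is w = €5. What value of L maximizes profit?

L* = 64

With K = 1, MP_L = (2/3)·3·L^(-1/3)·1^(3/4) = 2·L^(-1/3).
Profit maximization for a price taker requires P·MP_L = w: 10·2·L^(-1/3) = 5.
So L^(-1/3) = 0.25, which gives L = 64.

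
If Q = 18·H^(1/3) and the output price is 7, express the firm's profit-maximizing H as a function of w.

MP_H = (1/3)·18·H^(-2/3) = 6·H^(-2/3).
Setting P·MP_H = w: 42·H^(-2/3) = w.
Solving for H: H^(-2/3) = w/42, so H = (42/w)^(3/2).

H(w) = (42/w)^(3/2)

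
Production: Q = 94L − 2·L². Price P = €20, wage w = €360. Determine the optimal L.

L* = 19

The marginal product of L is MP_L = 94 − 4L.
A price-taking firm hires until the value of the marginal product equals the wage: P·MP_L = w, so 20·(94 − 4L) = 360.
Then 94 − 4L = 18, giving L = 19.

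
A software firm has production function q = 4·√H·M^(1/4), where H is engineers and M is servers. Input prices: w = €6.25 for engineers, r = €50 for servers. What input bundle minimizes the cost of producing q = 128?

H* = 256, M* = 16

Cost minimization requires the marginal rate of technical substitution to equal the input-price ratio: MP_H/MP_M = w/r.
Here MP_H/MP_M = (1/2)·(M/H)/(1/4) = 2·(M/H). Setting this equal to 6.25/50 = 0.125 gives M = 0.0625H.
Substituting into q = 128: 4·H^(1/2)·(0.0625H)^(1/4) = 128.
Solving, H = 256 and M = 16.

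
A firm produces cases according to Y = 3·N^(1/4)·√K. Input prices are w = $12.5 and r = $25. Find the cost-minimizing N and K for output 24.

N* = 16, K* = 16

Cost minimization requires the marginal rate of technical substitution to equal the input-price ratio: MP_N/MP_K = w/r.
Here MP_N/MP_K = (1/4)·(K/N)/(1/2) = 0.5·(K/N). Setting this equal to 12.5/25 = 0.5 gives K = N.
Substituting into Y = 24: 3·N^(1/4)·(N)^(1/2) = 24.
Solving, N = 16 and K = 16.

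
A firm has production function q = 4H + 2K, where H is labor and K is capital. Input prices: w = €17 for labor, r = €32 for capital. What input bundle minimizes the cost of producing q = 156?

H* = 39, K* = 0

The inputs are perfect substitutes, so the firm uses whichever has the lower cost per unit of output.
Cost per unit of output via H is w/4 = 4.25; via K it is r/2 = 16. H is cheaper.
Producing q = 156 with H alone: H = 39, K = 0.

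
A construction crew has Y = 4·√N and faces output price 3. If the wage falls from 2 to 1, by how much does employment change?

ΔN = 27

From P·MP_N = w with MP_N = 2·N^(-1/2), the labor demand is N(w) = (6/w)^(2).
At w = 2: N = 9. At w = 1: N = 36.
ΔN = 36 − 9 = 27.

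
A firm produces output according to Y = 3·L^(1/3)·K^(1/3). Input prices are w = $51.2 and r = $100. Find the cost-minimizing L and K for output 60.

L* = 125, K* = 64

Cost minimization requires the marginal rate of technical substitution to equal the input-price ratio: MP_L/MP_K = w/r.
Here MP_L/MP_K = (1/3)·(K/L)/(1/3) = (K/L). Setting this equal to 51.2/100 = 0.512 gives K = 0.512L.
Substituting into Y = 60: 3·L^(1/3)·(0.512L)^(1/3) = 60.
Solving, L = 125 and K = 64.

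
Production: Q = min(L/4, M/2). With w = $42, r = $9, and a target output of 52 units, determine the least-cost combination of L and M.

With a fixed-proportions technology, the cost-minimizing bundle uses no slack in either input: L/4 = M/2 = Q.
So L = 4·52 = 208 and M = 2·52 = 104.

L* = 208, M* = 104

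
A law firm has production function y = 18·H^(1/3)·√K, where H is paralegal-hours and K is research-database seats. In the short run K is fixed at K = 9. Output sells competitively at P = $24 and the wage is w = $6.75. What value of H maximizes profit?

H* = 512

With K = 9, MP_H = (1/3)·18·H^(-2/3)·9^(1/2) = 18·H^(-2/3).
Profit maximization for a price taker requires P·MP_H = w: 24·18·H^(-2/3) = 6.75.
So H^(-2/3) = 0.015625, which gives H = 512.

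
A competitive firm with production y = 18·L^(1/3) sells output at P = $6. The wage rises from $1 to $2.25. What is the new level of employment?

From P·MP_L = w with MP_L = 6·L^(-2/3), the labor demand is L(w) = (36/w)^(3/2).
At w = 1: L = 216. At w = 2.25: L = 64.

L* = 64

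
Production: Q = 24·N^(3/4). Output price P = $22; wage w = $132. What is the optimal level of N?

MP_N = (3/4)·24·N^(-1/4) = 18·N^(-1/4).
Profit maximization for a price taker requires P·MP_N = w: 22·18·N^(-1/4) = 132.
So N^(-1/4) = 1/3, which gives N = 81.

N* = 81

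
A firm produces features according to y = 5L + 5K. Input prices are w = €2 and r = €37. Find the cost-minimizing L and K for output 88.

The inputs are perfect substitutes, so the firm uses whichever has the lower cost per unit of output.
Cost per unit of output via L is w/5 = 0.4; via K it is r/5 = 7.4. L is cheaper.
Producing y = 88 with L alone: L = 17.6, K = 0.

L* = 17.6, K* = 0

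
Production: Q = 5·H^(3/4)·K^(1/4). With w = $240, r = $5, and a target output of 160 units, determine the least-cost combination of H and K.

Cost minimization requires the marginal rate of technical substitution to equal the input-price ratio: MP_H/MP_K = w/r.
Here MP_H/MP_K = (3/4)·(K/H)/(1/4) = 3·(K/H). Setting this equal to 240/5 = 48 gives K = 16H.
Substituting into Q = 160: 5·H^(3/4)·(16H)^(1/4) = 160.
Solving, H = 16 and K = 256.

H* = 16, K* = 256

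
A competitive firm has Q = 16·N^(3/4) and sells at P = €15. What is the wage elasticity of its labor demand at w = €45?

MP_N = (3/4)·16·N^(-1/4), so P·MP_N = w gives 180·N^(-1/4) = w.
Solving, N(w) = (180/w)^(4). This is a constant-elasticity form: N ∝ w^(−4), so ε = −4.

ε = -4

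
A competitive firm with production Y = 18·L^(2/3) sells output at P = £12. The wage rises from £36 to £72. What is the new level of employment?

From P·MP_L = w with MP_L = 12·L^(-1/3), the labor demand is L(w) = (144/w)^(3).
At w = 36: L = 64. At w = 72: L = 8.

L* = 8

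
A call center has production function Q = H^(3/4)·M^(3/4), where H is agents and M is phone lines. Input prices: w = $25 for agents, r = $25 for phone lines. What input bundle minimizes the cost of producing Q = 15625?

H* = 625, M* = 625

Cost minimization requires the marginal rate of technical substitution to equal the input-price ratio: MP_H/MP_M = w/r.
Here MP_H/MP_M = (3/4)·(M/H)/(3/4) = (M/H). Setting this equal to 25/25 = 1 gives M = H.
Substituting into Q = 15625: H^(3/4)·(H)^(3/4) = 15625.
Solving, H = 625 and M = 625.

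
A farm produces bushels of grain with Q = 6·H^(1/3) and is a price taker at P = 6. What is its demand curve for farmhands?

MP_H = (1/3)·6·H^(-2/3) = 2·H^(-2/3).
Setting P·MP_H = w: 12·H^(-2/3) = w.
Solving for H: H^(-2/3) = w/12, so H = (12/w)^(3/2).

H(w) = (12/w)^(3/2)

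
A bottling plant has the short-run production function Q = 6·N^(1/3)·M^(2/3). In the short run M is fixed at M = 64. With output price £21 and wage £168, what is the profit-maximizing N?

With M = 64, MP_N = (1/3)·6·N^(-2/3)·64^(2/3) = 32·N^(-2/3).
Profit maximization for a price taker requires P·MP_N = w: 21·32·N^(-2/3) = 168.
So N^(-2/3) = 0.25, which gives N = 8.

N* = 8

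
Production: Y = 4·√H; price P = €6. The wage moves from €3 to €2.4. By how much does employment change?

ΔH = 9

From P·MP_H = w with MP_H = 2·H^(-1/2), the labor demand is H(w) = (12/w)^(2).
At w = 3: H = 16. At w = 2.4: H = 25.
ΔH = 25 − 16 = 9.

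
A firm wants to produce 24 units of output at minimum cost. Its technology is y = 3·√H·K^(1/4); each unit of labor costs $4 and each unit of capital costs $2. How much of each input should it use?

Cost minimization requires the marginal rate of technical substitution to equal the input-price ratio: MP_H/MP_K = w/r.
Here MP_H/MP_K = (1/2)·(K/H)/(1/4) = 2·(K/H). Setting this equal to 4/2 = 2 gives K = H.
Substituting into y = 24: 3·H^(1/2)·(H)^(1/4) = 24.
Solving, H = 16 and K = 16.

H* = 16, K* = 16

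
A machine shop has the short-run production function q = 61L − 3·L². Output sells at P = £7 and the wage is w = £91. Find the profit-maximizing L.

The marginal product of L is MP_L = 61 − 6L.
A price-taking firm hires until the value of the marginal product equals the wage: P·MP_L = w, so 7·(61 − 6L) = 91.
Then 61 − 6L = 13, giving L = 8.

L* = 8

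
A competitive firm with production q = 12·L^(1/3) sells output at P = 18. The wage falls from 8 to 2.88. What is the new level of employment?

L* = 125

From P·MP_L = w with MP_L = 4·L^(-2/3), the labor demand is L(w) = (72/w)^(3/2).
At w = 8: L = 27. At w = 2.88: L = 125.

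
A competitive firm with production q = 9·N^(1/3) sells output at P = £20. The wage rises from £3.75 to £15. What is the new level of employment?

From P·MP_N = w with MP_N = 3·N^(-2/3), the labor demand is N(w) = (60/w)^(3/2).
At w = 3.75: N = 64. At w = 15: N = 8.

N* = 8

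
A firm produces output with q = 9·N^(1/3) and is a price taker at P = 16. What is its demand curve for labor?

N(w) = (48/w)^(3/2)

MP_N = (1/3)·9·N^(-2/3) = 3·N^(-2/3).
Setting P·MP_N = w: 48·N^(-2/3) = w.
Solving for N: N^(-2/3) = w/48, so N = (48/w)^(3/2).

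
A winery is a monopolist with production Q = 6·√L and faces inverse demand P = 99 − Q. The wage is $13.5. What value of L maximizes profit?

L* = 36

Marginal revenue from the inverse demand is MR = 99 − 2Q.
The marginal product is MP_L = 3·L^(-1/2).
A monopolist hires until marginal revenue product equals the wage: MR·MP_L = w.
At L, Q = 6·√L. Substituting and solving: (99 − 12·√L)·3·L^(-1/2) = 13.5 gives L = 36.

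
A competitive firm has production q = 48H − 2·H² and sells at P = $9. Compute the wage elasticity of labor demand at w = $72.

From P·MP_H = w with MP_H = 48 − 4H, labor demand is H(w) = (48 − w/9)/4.
dH/dw = −1/(36) = -1/36.
At w = 72, H = 10, so ε = (dH/dw)·(w/H) = (-1/36)·(72/10) = -0.2.

ε = -0.2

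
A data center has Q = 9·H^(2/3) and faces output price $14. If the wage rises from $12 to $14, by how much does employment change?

From P·MP_H = w with MP_H = 6·H^(-1/3), the labor demand is H(w) = (84/w)^(3).
At w = 12: H = 343. At w = 14: H = 216.
ΔH = 216 − 343 = -127.

ΔH = -127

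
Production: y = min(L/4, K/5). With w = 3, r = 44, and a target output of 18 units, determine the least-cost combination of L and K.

L* = 72, K* = 90

With a fixed-proportions technology, the cost-minimizing bundle uses no slack in either input: L/4 = K/5 = y.
So L = 4·18 = 72 and K = 5·18 = 90.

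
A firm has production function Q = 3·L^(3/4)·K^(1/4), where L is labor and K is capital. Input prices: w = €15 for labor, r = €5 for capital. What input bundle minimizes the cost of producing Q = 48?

Cost minimization requires the marginal rate of technical substitution to equal the input-price ratio: MP_L/MP_K = w/r.
Here MP_L/MP_K = (3/4)·(K/L)/(1/4) = 3·(K/L). Setting this equal to 15/5 = 3 gives K = L.
Substituting into Q = 48: 3·L^(3/4)·(L)^(1/4) = 48.
Solving, L = 16 and K = 16.

L* = 16, K* = 16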